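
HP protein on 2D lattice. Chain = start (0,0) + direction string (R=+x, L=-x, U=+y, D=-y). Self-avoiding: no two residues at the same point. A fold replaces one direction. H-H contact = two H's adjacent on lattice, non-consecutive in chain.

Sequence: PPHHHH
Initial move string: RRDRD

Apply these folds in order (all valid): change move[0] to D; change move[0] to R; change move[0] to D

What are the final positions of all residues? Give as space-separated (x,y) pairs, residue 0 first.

Answer: (0,0) (0,-1) (1,-1) (1,-2) (2,-2) (2,-3)

Derivation:
Initial moves: RRDRD
Fold: move[0]->D => DRDRD (positions: [(0, 0), (0, -1), (1, -1), (1, -2), (2, -2), (2, -3)])
Fold: move[0]->R => RRDRD (positions: [(0, 0), (1, 0), (2, 0), (2, -1), (3, -1), (3, -2)])
Fold: move[0]->D => DRDRD (positions: [(0, 0), (0, -1), (1, -1), (1, -2), (2, -2), (2, -3)])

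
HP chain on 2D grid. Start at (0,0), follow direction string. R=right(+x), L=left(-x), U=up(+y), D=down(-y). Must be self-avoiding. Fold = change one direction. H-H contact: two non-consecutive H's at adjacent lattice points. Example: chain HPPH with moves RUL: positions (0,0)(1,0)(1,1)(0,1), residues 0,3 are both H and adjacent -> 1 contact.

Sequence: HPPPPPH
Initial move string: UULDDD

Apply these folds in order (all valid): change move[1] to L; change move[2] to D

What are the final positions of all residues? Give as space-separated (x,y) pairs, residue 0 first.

Answer: (0,0) (0,1) (-1,1) (-1,0) (-1,-1) (-1,-2) (-1,-3)

Derivation:
Initial moves: UULDDD
Fold: move[1]->L => ULLDDD (positions: [(0, 0), (0, 1), (-1, 1), (-2, 1), (-2, 0), (-2, -1), (-2, -2)])
Fold: move[2]->D => ULDDDD (positions: [(0, 0), (0, 1), (-1, 1), (-1, 0), (-1, -1), (-1, -2), (-1, -3)])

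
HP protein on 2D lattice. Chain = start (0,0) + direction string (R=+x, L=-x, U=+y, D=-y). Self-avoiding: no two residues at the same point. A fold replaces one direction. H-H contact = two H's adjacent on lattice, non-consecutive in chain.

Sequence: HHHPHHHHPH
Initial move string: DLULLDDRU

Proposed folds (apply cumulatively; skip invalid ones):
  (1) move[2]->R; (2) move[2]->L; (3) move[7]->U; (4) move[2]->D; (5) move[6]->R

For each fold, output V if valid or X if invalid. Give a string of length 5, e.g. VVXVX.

Initial: DLULLDDRU -> [(0, 0), (0, -1), (-1, -1), (-1, 0), (-2, 0), (-3, 0), (-3, -1), (-3, -2), (-2, -2), (-2, -1)]
Fold 1: move[2]->R => DLRLLDDRU INVALID (collision), skipped
Fold 2: move[2]->L => DLLLLDDRU VALID
Fold 3: move[7]->U => DLLLLDDUU INVALID (collision), skipped
Fold 4: move[2]->D => DLDLLDDRU VALID
Fold 5: move[6]->R => DLDLLDRRU INVALID (collision), skipped

Answer: XVXVX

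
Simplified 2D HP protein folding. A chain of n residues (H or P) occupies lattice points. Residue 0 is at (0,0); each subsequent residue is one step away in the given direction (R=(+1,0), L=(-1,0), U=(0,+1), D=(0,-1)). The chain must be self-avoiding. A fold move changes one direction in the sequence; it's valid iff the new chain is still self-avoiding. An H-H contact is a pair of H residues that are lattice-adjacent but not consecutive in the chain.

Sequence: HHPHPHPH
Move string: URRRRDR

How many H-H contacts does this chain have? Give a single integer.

Answer: 0

Derivation:
Positions: [(0, 0), (0, 1), (1, 1), (2, 1), (3, 1), (4, 1), (4, 0), (5, 0)]
No H-H contacts found.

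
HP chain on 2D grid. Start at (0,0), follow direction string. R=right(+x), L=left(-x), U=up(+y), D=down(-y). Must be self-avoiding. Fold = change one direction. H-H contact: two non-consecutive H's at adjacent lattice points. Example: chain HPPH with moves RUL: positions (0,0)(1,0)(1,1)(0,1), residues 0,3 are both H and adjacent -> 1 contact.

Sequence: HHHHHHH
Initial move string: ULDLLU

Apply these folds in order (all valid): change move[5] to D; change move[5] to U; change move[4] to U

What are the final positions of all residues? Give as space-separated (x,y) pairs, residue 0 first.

Initial moves: ULDLLU
Fold: move[5]->D => ULDLLD (positions: [(0, 0), (0, 1), (-1, 1), (-1, 0), (-2, 0), (-3, 0), (-3, -1)])
Fold: move[5]->U => ULDLLU (positions: [(0, 0), (0, 1), (-1, 1), (-1, 0), (-2, 0), (-3, 0), (-3, 1)])
Fold: move[4]->U => ULDLUU (positions: [(0, 0), (0, 1), (-1, 1), (-1, 0), (-2, 0), (-2, 1), (-2, 2)])

Answer: (0,0) (0,1) (-1,1) (-1,0) (-2,0) (-2,1) (-2,2)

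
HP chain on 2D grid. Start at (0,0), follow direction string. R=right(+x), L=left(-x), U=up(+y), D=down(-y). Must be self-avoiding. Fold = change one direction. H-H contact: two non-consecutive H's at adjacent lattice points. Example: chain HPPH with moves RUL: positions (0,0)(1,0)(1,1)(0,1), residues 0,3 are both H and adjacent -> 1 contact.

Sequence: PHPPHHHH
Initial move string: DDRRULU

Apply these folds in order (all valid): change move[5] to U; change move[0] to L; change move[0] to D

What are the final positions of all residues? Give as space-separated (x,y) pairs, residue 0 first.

Initial moves: DDRRULU
Fold: move[5]->U => DDRRUUU (positions: [(0, 0), (0, -1), (0, -2), (1, -2), (2, -2), (2, -1), (2, 0), (2, 1)])
Fold: move[0]->L => LDRRUUU (positions: [(0, 0), (-1, 0), (-1, -1), (0, -1), (1, -1), (1, 0), (1, 1), (1, 2)])
Fold: move[0]->D => DDRRUUU (positions: [(0, 0), (0, -1), (0, -2), (1, -2), (2, -2), (2, -1), (2, 0), (2, 1)])

Answer: (0,0) (0,-1) (0,-2) (1,-2) (2,-2) (2,-1) (2,0) (2,1)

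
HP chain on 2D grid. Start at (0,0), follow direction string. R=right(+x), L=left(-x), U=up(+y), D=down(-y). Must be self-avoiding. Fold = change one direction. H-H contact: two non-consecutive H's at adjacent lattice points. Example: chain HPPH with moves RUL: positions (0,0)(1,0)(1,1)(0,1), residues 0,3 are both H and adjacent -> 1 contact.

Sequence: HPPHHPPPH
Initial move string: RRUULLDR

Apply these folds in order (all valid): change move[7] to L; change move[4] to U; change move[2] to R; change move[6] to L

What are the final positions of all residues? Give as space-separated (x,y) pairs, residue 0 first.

Initial moves: RRUULLDR
Fold: move[7]->L => RRUULLDL (positions: [(0, 0), (1, 0), (2, 0), (2, 1), (2, 2), (1, 2), (0, 2), (0, 1), (-1, 1)])
Fold: move[4]->U => RRUUULDL (positions: [(0, 0), (1, 0), (2, 0), (2, 1), (2, 2), (2, 3), (1, 3), (1, 2), (0, 2)])
Fold: move[2]->R => RRRUULDL (positions: [(0, 0), (1, 0), (2, 0), (3, 0), (3, 1), (3, 2), (2, 2), (2, 1), (1, 1)])
Fold: move[6]->L => RRRUULLL (positions: [(0, 0), (1, 0), (2, 0), (3, 0), (3, 1), (3, 2), (2, 2), (1, 2), (0, 2)])

Answer: (0,0) (1,0) (2,0) (3,0) (3,1) (3,2) (2,2) (1,2) (0,2)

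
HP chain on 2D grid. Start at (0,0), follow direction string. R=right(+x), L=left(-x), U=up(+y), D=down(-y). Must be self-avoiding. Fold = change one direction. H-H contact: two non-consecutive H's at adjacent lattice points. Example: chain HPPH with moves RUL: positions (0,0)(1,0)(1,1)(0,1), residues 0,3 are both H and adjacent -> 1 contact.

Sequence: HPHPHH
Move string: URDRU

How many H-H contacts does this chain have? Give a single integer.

Answer: 1

Derivation:
Positions: [(0, 0), (0, 1), (1, 1), (1, 0), (2, 0), (2, 1)]
H-H contact: residue 2 @(1,1) - residue 5 @(2, 1)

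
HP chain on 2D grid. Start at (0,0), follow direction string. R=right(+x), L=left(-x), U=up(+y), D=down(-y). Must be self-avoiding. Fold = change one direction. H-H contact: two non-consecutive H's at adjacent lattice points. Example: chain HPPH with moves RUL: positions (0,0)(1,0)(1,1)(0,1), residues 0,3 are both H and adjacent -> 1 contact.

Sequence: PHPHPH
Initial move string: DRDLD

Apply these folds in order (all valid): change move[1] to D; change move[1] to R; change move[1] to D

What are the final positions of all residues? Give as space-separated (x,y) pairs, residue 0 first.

Answer: (0,0) (0,-1) (0,-2) (0,-3) (-1,-3) (-1,-4)

Derivation:
Initial moves: DRDLD
Fold: move[1]->D => DDDLD (positions: [(0, 0), (0, -1), (0, -2), (0, -3), (-1, -3), (-1, -4)])
Fold: move[1]->R => DRDLD (positions: [(0, 0), (0, -1), (1, -1), (1, -2), (0, -2), (0, -3)])
Fold: move[1]->D => DDDLD (positions: [(0, 0), (0, -1), (0, -2), (0, -3), (-1, -3), (-1, -4)])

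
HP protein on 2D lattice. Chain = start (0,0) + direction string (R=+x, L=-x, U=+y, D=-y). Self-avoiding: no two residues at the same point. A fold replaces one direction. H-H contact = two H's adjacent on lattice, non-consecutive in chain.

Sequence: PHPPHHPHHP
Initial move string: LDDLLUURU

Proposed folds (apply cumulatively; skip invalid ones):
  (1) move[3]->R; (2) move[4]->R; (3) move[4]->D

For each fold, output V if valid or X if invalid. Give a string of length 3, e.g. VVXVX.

Initial: LDDLLUURU -> [(0, 0), (-1, 0), (-1, -1), (-1, -2), (-2, -2), (-3, -2), (-3, -1), (-3, 0), (-2, 0), (-2, 1)]
Fold 1: move[3]->R => LDDRLUURU INVALID (collision), skipped
Fold 2: move[4]->R => LDDLRUURU INVALID (collision), skipped
Fold 3: move[4]->D => LDDLDUURU INVALID (collision), skipped

Answer: XXX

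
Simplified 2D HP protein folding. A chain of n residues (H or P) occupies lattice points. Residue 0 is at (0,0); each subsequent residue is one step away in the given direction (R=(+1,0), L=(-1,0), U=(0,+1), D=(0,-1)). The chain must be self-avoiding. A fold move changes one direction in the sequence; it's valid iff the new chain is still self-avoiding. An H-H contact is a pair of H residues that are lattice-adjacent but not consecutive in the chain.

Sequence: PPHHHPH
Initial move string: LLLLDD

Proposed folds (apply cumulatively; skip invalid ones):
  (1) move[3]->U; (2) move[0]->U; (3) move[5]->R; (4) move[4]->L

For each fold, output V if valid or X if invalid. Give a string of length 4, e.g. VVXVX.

Answer: XVVX

Derivation:
Initial: LLLLDD -> [(0, 0), (-1, 0), (-2, 0), (-3, 0), (-4, 0), (-4, -1), (-4, -2)]
Fold 1: move[3]->U => LLLUDD INVALID (collision), skipped
Fold 2: move[0]->U => ULLLDD VALID
Fold 3: move[5]->R => ULLLDR VALID
Fold 4: move[4]->L => ULLLLR INVALID (collision), skipped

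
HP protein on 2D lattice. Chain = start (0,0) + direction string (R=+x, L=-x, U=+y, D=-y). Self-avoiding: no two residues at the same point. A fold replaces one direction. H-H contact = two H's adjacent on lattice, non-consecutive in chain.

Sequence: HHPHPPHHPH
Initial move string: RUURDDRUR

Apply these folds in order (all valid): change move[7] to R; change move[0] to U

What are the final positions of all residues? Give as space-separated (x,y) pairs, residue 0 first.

Answer: (0,0) (0,1) (0,2) (0,3) (1,3) (1,2) (1,1) (2,1) (3,1) (4,1)

Derivation:
Initial moves: RUURDDRUR
Fold: move[7]->R => RUURDDRRR (positions: [(0, 0), (1, 0), (1, 1), (1, 2), (2, 2), (2, 1), (2, 0), (3, 0), (4, 0), (5, 0)])
Fold: move[0]->U => UUURDDRRR (positions: [(0, 0), (0, 1), (0, 2), (0, 3), (1, 3), (1, 2), (1, 1), (2, 1), (3, 1), (4, 1)])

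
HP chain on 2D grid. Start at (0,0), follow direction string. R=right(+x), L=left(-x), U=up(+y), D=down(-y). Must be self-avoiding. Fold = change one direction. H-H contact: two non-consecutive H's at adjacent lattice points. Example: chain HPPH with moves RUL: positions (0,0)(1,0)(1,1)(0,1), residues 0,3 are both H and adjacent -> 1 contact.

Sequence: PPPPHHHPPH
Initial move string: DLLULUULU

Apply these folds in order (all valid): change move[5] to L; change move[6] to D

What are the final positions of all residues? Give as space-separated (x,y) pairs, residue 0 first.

Answer: (0,0) (0,-1) (-1,-1) (-2,-1) (-2,0) (-3,0) (-4,0) (-4,-1) (-5,-1) (-5,0)

Derivation:
Initial moves: DLLULUULU
Fold: move[5]->L => DLLULLULU (positions: [(0, 0), (0, -1), (-1, -1), (-2, -1), (-2, 0), (-3, 0), (-4, 0), (-4, 1), (-5, 1), (-5, 2)])
Fold: move[6]->D => DLLULLDLU (positions: [(0, 0), (0, -1), (-1, -1), (-2, -1), (-2, 0), (-3, 0), (-4, 0), (-4, -1), (-5, -1), (-5, 0)])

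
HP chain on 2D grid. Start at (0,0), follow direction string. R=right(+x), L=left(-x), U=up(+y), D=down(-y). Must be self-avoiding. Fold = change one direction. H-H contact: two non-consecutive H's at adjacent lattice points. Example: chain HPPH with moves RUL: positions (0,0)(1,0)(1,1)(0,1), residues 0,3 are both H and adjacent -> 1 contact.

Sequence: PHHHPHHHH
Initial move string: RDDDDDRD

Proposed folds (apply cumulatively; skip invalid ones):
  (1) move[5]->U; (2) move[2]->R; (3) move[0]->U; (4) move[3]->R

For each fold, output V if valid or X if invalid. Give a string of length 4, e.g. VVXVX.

Initial: RDDDDDRD -> [(0, 0), (1, 0), (1, -1), (1, -2), (1, -3), (1, -4), (1, -5), (2, -5), (2, -6)]
Fold 1: move[5]->U => RDDDDURD INVALID (collision), skipped
Fold 2: move[2]->R => RDRDDDRD VALID
Fold 3: move[0]->U => UDRDDDRD INVALID (collision), skipped
Fold 4: move[3]->R => RDRRDDRD VALID

Answer: XVXV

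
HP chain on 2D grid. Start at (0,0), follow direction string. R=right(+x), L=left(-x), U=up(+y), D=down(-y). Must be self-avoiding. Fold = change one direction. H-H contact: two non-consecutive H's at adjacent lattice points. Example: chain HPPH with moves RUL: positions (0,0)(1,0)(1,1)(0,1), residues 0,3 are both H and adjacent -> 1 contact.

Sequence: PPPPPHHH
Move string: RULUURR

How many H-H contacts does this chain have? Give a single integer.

Positions: [(0, 0), (1, 0), (1, 1), (0, 1), (0, 2), (0, 3), (1, 3), (2, 3)]
No H-H contacts found.

Answer: 0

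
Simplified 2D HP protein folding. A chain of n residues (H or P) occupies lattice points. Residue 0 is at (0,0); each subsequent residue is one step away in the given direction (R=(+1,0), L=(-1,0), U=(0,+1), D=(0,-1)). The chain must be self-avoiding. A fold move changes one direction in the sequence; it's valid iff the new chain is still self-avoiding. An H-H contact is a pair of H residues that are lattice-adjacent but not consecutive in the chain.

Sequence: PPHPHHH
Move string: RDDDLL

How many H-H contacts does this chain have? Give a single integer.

Positions: [(0, 0), (1, 0), (1, -1), (1, -2), (1, -3), (0, -3), (-1, -3)]
No H-H contacts found.

Answer: 0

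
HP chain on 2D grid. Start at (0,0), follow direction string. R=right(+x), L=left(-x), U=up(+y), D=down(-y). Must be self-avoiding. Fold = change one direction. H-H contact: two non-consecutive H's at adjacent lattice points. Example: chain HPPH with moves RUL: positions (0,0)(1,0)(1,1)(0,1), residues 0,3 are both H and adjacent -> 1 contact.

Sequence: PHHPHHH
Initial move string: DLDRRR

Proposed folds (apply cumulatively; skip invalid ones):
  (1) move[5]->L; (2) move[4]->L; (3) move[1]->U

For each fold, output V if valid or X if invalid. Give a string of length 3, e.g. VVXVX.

Initial: DLDRRR -> [(0, 0), (0, -1), (-1, -1), (-1, -2), (0, -2), (1, -2), (2, -2)]
Fold 1: move[5]->L => DLDRRL INVALID (collision), skipped
Fold 2: move[4]->L => DLDRLR INVALID (collision), skipped
Fold 3: move[1]->U => DUDRRR INVALID (collision), skipped

Answer: XXX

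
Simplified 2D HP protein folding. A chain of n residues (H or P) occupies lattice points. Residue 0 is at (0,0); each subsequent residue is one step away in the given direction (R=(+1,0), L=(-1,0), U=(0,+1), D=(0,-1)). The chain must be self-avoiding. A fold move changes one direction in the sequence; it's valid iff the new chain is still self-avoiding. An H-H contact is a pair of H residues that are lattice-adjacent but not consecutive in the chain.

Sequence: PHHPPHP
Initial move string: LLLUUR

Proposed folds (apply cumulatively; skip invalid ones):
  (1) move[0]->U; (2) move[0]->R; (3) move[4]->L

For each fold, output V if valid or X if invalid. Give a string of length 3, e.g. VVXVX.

Initial: LLLUUR -> [(0, 0), (-1, 0), (-2, 0), (-3, 0), (-3, 1), (-3, 2), (-2, 2)]
Fold 1: move[0]->U => ULLUUR VALID
Fold 2: move[0]->R => RLLUUR INVALID (collision), skipped
Fold 3: move[4]->L => ULLULR INVALID (collision), skipped

Answer: VXX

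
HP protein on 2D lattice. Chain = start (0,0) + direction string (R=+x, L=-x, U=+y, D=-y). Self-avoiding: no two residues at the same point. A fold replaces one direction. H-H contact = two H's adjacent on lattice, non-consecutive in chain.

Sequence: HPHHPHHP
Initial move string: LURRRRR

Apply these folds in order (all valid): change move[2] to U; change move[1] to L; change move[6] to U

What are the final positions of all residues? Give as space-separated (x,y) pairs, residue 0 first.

Answer: (0,0) (-1,0) (-2,0) (-2,1) (-1,1) (0,1) (1,1) (1,2)

Derivation:
Initial moves: LURRRRR
Fold: move[2]->U => LUURRRR (positions: [(0, 0), (-1, 0), (-1, 1), (-1, 2), (0, 2), (1, 2), (2, 2), (3, 2)])
Fold: move[1]->L => LLURRRR (positions: [(0, 0), (-1, 0), (-2, 0), (-2, 1), (-1, 1), (0, 1), (1, 1), (2, 1)])
Fold: move[6]->U => LLURRRU (positions: [(0, 0), (-1, 0), (-2, 0), (-2, 1), (-1, 1), (0, 1), (1, 1), (1, 2)])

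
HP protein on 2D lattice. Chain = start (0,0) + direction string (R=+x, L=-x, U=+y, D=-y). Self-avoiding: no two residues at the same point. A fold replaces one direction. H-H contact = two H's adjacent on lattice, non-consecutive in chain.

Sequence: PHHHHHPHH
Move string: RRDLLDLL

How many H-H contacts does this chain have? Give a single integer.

Answer: 1

Derivation:
Positions: [(0, 0), (1, 0), (2, 0), (2, -1), (1, -1), (0, -1), (0, -2), (-1, -2), (-2, -2)]
H-H contact: residue 1 @(1,0) - residue 4 @(1, -1)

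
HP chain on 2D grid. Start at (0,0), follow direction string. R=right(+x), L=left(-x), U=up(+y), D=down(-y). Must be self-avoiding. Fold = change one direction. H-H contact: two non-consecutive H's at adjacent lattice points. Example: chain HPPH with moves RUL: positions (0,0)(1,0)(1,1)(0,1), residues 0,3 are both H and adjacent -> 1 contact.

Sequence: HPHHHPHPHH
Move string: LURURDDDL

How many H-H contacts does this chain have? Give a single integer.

Answer: 3

Derivation:
Positions: [(0, 0), (-1, 0), (-1, 1), (0, 1), (0, 2), (1, 2), (1, 1), (1, 0), (1, -1), (0, -1)]
H-H contact: residue 0 @(0,0) - residue 3 @(0, 1)
H-H contact: residue 0 @(0,0) - residue 9 @(0, -1)
H-H contact: residue 3 @(0,1) - residue 6 @(1, 1)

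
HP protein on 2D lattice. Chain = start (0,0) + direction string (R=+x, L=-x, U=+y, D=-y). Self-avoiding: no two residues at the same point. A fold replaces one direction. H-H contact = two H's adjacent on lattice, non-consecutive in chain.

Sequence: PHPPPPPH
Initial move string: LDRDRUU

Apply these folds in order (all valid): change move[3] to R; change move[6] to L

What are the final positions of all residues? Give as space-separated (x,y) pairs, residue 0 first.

Answer: (0,0) (-1,0) (-1,-1) (0,-1) (1,-1) (2,-1) (2,0) (1,0)

Derivation:
Initial moves: LDRDRUU
Fold: move[3]->R => LDRRRUU (positions: [(0, 0), (-1, 0), (-1, -1), (0, -1), (1, -1), (2, -1), (2, 0), (2, 1)])
Fold: move[6]->L => LDRRRUL (positions: [(0, 0), (-1, 0), (-1, -1), (0, -1), (1, -1), (2, -1), (2, 0), (1, 0)])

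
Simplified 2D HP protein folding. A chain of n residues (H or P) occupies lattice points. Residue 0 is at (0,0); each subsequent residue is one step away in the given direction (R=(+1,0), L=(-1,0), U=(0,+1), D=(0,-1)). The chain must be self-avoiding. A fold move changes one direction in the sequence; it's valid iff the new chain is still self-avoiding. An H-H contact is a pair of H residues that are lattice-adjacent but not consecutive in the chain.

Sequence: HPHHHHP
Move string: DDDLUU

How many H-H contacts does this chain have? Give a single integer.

Positions: [(0, 0), (0, -1), (0, -2), (0, -3), (-1, -3), (-1, -2), (-1, -1)]
H-H contact: residue 2 @(0,-2) - residue 5 @(-1, -2)

Answer: 1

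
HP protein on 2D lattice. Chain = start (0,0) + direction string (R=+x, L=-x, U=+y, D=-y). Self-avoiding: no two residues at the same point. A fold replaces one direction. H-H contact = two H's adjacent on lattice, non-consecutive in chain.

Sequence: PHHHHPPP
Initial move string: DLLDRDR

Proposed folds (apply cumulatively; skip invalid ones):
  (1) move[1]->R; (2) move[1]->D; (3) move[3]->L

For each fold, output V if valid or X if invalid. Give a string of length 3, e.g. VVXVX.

Answer: XVX

Derivation:
Initial: DLLDRDR -> [(0, 0), (0, -1), (-1, -1), (-2, -1), (-2, -2), (-1, -2), (-1, -3), (0, -3)]
Fold 1: move[1]->R => DRLDRDR INVALID (collision), skipped
Fold 2: move[1]->D => DDLDRDR VALID
Fold 3: move[3]->L => DDLLRDR INVALID (collision), skipped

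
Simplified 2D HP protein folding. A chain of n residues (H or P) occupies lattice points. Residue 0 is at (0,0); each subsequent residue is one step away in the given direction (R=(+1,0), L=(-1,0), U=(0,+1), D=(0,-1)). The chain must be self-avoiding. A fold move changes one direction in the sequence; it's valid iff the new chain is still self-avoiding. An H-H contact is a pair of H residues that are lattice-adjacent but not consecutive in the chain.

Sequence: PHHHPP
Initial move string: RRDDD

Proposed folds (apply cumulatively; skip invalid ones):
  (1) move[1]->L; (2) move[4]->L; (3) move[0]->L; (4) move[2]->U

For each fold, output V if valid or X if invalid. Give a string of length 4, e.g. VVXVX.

Answer: XVXX

Derivation:
Initial: RRDDD -> [(0, 0), (1, 0), (2, 0), (2, -1), (2, -2), (2, -3)]
Fold 1: move[1]->L => RLDDD INVALID (collision), skipped
Fold 2: move[4]->L => RRDDL VALID
Fold 3: move[0]->L => LRDDL INVALID (collision), skipped
Fold 4: move[2]->U => RRUDL INVALID (collision), skipped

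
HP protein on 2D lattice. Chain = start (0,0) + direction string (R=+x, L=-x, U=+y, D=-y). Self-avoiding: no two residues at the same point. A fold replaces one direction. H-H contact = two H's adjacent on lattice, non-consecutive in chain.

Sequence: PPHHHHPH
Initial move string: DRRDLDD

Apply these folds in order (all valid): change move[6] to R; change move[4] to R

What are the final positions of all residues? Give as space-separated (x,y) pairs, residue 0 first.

Answer: (0,0) (0,-1) (1,-1) (2,-1) (2,-2) (3,-2) (3,-3) (4,-3)

Derivation:
Initial moves: DRRDLDD
Fold: move[6]->R => DRRDLDR (positions: [(0, 0), (0, -1), (1, -1), (2, -1), (2, -2), (1, -2), (1, -3), (2, -3)])
Fold: move[4]->R => DRRDRDR (positions: [(0, 0), (0, -1), (1, -1), (2, -1), (2, -2), (3, -2), (3, -3), (4, -3)])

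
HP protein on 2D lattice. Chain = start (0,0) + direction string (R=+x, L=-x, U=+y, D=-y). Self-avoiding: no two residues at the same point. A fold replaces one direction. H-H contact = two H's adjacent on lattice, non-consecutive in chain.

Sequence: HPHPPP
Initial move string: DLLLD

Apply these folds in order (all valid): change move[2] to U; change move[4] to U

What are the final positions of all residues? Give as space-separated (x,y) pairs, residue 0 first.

Answer: (0,0) (0,-1) (-1,-1) (-1,0) (-2,0) (-2,1)

Derivation:
Initial moves: DLLLD
Fold: move[2]->U => DLULD (positions: [(0, 0), (0, -1), (-1, -1), (-1, 0), (-2, 0), (-2, -1)])
Fold: move[4]->U => DLULU (positions: [(0, 0), (0, -1), (-1, -1), (-1, 0), (-2, 0), (-2, 1)])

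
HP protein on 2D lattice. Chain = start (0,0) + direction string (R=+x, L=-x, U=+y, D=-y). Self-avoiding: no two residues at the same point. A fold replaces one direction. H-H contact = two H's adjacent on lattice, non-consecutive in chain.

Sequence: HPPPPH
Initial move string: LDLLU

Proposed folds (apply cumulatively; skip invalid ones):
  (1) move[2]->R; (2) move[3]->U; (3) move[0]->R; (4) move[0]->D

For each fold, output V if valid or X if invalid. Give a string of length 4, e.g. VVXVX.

Initial: LDLLU -> [(0, 0), (-1, 0), (-1, -1), (-2, -1), (-3, -1), (-3, 0)]
Fold 1: move[2]->R => LDRLU INVALID (collision), skipped
Fold 2: move[3]->U => LDLUU VALID
Fold 3: move[0]->R => RDLUU INVALID (collision), skipped
Fold 4: move[0]->D => DDLUU VALID

Answer: XVXV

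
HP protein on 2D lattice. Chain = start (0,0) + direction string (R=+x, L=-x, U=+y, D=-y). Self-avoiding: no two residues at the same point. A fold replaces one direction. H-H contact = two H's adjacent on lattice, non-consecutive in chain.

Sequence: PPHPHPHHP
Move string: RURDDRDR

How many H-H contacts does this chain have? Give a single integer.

Answer: 0

Derivation:
Positions: [(0, 0), (1, 0), (1, 1), (2, 1), (2, 0), (2, -1), (3, -1), (3, -2), (4, -2)]
No H-H contacts found.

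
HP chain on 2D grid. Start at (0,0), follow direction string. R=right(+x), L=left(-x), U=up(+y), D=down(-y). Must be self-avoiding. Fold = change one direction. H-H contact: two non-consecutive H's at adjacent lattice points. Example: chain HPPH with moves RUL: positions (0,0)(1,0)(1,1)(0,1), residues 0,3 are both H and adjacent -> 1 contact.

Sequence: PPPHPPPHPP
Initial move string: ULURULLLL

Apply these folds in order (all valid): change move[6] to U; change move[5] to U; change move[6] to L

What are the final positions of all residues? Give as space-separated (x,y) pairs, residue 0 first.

Answer: (0,0) (0,1) (-1,1) (-1,2) (0,2) (0,3) (0,4) (-1,4) (-2,4) (-3,4)

Derivation:
Initial moves: ULURULLLL
Fold: move[6]->U => ULURULULL (positions: [(0, 0), (0, 1), (-1, 1), (-1, 2), (0, 2), (0, 3), (-1, 3), (-1, 4), (-2, 4), (-3, 4)])
Fold: move[5]->U => ULURUUULL (positions: [(0, 0), (0, 1), (-1, 1), (-1, 2), (0, 2), (0, 3), (0, 4), (0, 5), (-1, 5), (-2, 5)])
Fold: move[6]->L => ULURUULLL (positions: [(0, 0), (0, 1), (-1, 1), (-1, 2), (0, 2), (0, 3), (0, 4), (-1, 4), (-2, 4), (-3, 4)])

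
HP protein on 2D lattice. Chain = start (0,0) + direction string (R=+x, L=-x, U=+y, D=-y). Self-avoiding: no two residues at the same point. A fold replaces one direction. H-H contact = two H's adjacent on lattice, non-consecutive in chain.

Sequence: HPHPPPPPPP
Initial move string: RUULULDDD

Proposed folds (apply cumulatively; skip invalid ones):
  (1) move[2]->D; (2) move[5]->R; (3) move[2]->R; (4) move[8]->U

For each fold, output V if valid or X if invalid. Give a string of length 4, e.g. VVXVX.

Initial: RUULULDDD -> [(0, 0), (1, 0), (1, 1), (1, 2), (0, 2), (0, 3), (-1, 3), (-1, 2), (-1, 1), (-1, 0)]
Fold 1: move[2]->D => RUDLULDDD INVALID (collision), skipped
Fold 2: move[5]->R => RUULURDDD INVALID (collision), skipped
Fold 3: move[2]->R => RURLULDDD INVALID (collision), skipped
Fold 4: move[8]->U => RUULULDDU INVALID (collision), skipped

Answer: XXXX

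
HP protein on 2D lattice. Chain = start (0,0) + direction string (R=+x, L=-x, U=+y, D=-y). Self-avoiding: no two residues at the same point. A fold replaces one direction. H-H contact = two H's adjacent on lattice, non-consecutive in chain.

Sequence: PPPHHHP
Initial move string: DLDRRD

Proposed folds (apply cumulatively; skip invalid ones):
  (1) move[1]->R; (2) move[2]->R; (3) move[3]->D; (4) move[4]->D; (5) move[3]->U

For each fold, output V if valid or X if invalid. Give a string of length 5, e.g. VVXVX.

Initial: DLDRRD -> [(0, 0), (0, -1), (-1, -1), (-1, -2), (0, -2), (1, -2), (1, -3)]
Fold 1: move[1]->R => DRDRRD VALID
Fold 2: move[2]->R => DRRRRD VALID
Fold 3: move[3]->D => DRRDRD VALID
Fold 4: move[4]->D => DRRDDD VALID
Fold 5: move[3]->U => DRRUDD INVALID (collision), skipped

Answer: VVVVX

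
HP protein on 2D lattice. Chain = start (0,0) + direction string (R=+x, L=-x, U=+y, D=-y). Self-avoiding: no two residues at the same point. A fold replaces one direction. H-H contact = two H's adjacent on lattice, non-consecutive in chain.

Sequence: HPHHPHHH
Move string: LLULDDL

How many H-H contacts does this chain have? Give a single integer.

Positions: [(0, 0), (-1, 0), (-2, 0), (-2, 1), (-3, 1), (-3, 0), (-3, -1), (-4, -1)]
H-H contact: residue 2 @(-2,0) - residue 5 @(-3, 0)

Answer: 1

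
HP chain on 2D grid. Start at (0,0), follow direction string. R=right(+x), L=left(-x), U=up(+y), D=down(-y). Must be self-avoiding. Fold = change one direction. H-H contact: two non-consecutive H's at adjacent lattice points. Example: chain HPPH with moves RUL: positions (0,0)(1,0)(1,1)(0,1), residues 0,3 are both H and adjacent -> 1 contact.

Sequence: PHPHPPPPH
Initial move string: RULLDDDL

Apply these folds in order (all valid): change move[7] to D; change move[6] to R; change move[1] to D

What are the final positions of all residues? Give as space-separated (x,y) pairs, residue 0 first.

Initial moves: RULLDDDL
Fold: move[7]->D => RULLDDDD (positions: [(0, 0), (1, 0), (1, 1), (0, 1), (-1, 1), (-1, 0), (-1, -1), (-1, -2), (-1, -3)])
Fold: move[6]->R => RULLDDRD (positions: [(0, 0), (1, 0), (1, 1), (0, 1), (-1, 1), (-1, 0), (-1, -1), (0, -1), (0, -2)])
Fold: move[1]->D => RDLLDDRD (positions: [(0, 0), (1, 0), (1, -1), (0, -1), (-1, -1), (-1, -2), (-1, -3), (0, -3), (0, -4)])

Answer: (0,0) (1,0) (1,-1) (0,-1) (-1,-1) (-1,-2) (-1,-3) (0,-3) (0,-4)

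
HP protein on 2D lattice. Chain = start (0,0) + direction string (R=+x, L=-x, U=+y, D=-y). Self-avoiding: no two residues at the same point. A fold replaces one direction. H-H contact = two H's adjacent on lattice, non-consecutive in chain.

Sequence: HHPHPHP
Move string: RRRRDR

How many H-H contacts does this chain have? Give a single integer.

Answer: 0

Derivation:
Positions: [(0, 0), (1, 0), (2, 0), (3, 0), (4, 0), (4, -1), (5, -1)]
No H-H contacts found.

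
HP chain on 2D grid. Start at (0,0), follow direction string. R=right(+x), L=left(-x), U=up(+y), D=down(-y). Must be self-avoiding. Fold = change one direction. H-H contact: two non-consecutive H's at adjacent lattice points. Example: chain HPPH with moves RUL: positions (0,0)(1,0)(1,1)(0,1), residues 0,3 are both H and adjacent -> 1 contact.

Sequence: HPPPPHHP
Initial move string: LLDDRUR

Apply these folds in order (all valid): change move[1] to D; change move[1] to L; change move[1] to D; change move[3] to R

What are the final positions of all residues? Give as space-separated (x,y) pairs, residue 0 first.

Answer: (0,0) (-1,0) (-1,-1) (-1,-2) (0,-2) (1,-2) (1,-1) (2,-1)

Derivation:
Initial moves: LLDDRUR
Fold: move[1]->D => LDDDRUR (positions: [(0, 0), (-1, 0), (-1, -1), (-1, -2), (-1, -3), (0, -3), (0, -2), (1, -2)])
Fold: move[1]->L => LLDDRUR (positions: [(0, 0), (-1, 0), (-2, 0), (-2, -1), (-2, -2), (-1, -2), (-1, -1), (0, -1)])
Fold: move[1]->D => LDDDRUR (positions: [(0, 0), (-1, 0), (-1, -1), (-1, -2), (-1, -3), (0, -3), (0, -2), (1, -2)])
Fold: move[3]->R => LDDRRUR (positions: [(0, 0), (-1, 0), (-1, -1), (-1, -2), (0, -2), (1, -2), (1, -1), (2, -1)])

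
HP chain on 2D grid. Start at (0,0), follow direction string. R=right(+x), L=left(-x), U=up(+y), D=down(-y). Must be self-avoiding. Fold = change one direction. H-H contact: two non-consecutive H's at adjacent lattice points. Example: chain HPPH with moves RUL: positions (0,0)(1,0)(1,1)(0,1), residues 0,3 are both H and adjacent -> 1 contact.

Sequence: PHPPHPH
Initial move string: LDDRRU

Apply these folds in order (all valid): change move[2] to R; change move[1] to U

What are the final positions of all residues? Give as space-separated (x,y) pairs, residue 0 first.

Initial moves: LDDRRU
Fold: move[2]->R => LDRRRU (positions: [(0, 0), (-1, 0), (-1, -1), (0, -1), (1, -1), (2, -1), (2, 0)])
Fold: move[1]->U => LURRRU (positions: [(0, 0), (-1, 0), (-1, 1), (0, 1), (1, 1), (2, 1), (2, 2)])

Answer: (0,0) (-1,0) (-1,1) (0,1) (1,1) (2,1) (2,2)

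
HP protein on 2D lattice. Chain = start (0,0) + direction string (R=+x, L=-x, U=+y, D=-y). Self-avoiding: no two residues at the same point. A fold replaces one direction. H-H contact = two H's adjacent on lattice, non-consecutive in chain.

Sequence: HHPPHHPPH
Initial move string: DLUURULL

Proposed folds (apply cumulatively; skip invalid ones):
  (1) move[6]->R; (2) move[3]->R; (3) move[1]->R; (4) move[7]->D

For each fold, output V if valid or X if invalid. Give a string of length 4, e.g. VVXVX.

Answer: XXVX

Derivation:
Initial: DLUURULL -> [(0, 0), (0, -1), (-1, -1), (-1, 0), (-1, 1), (0, 1), (0, 2), (-1, 2), (-2, 2)]
Fold 1: move[6]->R => DLUURURL INVALID (collision), skipped
Fold 2: move[3]->R => DLURRULL INVALID (collision), skipped
Fold 3: move[1]->R => DRUURULL VALID
Fold 4: move[7]->D => DRUURULD INVALID (collision), skipped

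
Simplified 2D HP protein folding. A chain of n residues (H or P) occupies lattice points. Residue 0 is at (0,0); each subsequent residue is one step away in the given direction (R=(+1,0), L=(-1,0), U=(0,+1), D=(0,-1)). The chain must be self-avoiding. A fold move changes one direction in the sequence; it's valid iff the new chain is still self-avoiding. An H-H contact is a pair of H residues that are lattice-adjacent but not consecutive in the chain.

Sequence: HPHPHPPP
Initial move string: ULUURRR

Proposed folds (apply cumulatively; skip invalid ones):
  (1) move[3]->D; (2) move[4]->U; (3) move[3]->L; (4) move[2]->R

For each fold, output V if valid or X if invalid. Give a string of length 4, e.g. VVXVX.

Initial: ULUURRR -> [(0, 0), (0, 1), (-1, 1), (-1, 2), (-1, 3), (0, 3), (1, 3), (2, 3)]
Fold 1: move[3]->D => ULUDRRR INVALID (collision), skipped
Fold 2: move[4]->U => ULUUURR VALID
Fold 3: move[3]->L => ULULURR VALID
Fold 4: move[2]->R => ULRLURR INVALID (collision), skipped

Answer: XVVX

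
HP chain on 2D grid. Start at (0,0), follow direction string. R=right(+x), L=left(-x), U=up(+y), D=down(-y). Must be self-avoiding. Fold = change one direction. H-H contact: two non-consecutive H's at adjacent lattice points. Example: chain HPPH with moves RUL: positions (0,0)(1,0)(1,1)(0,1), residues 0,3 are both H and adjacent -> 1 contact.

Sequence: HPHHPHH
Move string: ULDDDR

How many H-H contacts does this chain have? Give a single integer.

Positions: [(0, 0), (0, 1), (-1, 1), (-1, 0), (-1, -1), (-1, -2), (0, -2)]
H-H contact: residue 0 @(0,0) - residue 3 @(-1, 0)

Answer: 1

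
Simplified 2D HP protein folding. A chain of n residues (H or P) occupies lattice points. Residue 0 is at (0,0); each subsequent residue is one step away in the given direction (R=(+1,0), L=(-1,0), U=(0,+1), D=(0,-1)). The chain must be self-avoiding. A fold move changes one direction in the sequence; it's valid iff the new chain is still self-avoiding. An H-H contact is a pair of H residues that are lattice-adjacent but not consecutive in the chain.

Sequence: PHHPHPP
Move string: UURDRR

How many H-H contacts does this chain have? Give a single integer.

Answer: 1

Derivation:
Positions: [(0, 0), (0, 1), (0, 2), (1, 2), (1, 1), (2, 1), (3, 1)]
H-H contact: residue 1 @(0,1) - residue 4 @(1, 1)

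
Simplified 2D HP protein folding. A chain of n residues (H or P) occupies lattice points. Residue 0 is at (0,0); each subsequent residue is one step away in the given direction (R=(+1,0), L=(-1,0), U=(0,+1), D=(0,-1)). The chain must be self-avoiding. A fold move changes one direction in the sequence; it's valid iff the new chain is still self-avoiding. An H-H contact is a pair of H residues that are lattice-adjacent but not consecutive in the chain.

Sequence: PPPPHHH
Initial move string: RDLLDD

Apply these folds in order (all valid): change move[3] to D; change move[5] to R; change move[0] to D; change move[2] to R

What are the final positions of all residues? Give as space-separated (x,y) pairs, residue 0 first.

Initial moves: RDLLDD
Fold: move[3]->D => RDLDDD (positions: [(0, 0), (1, 0), (1, -1), (0, -1), (0, -2), (0, -3), (0, -4)])
Fold: move[5]->R => RDLDDR (positions: [(0, 0), (1, 0), (1, -1), (0, -1), (0, -2), (0, -3), (1, -3)])
Fold: move[0]->D => DDLDDR (positions: [(0, 0), (0, -1), (0, -2), (-1, -2), (-1, -3), (-1, -4), (0, -4)])
Fold: move[2]->R => DDRDDR (positions: [(0, 0), (0, -1), (0, -2), (1, -2), (1, -3), (1, -4), (2, -4)])

Answer: (0,0) (0,-1) (0,-2) (1,-2) (1,-3) (1,-4) (2,-4)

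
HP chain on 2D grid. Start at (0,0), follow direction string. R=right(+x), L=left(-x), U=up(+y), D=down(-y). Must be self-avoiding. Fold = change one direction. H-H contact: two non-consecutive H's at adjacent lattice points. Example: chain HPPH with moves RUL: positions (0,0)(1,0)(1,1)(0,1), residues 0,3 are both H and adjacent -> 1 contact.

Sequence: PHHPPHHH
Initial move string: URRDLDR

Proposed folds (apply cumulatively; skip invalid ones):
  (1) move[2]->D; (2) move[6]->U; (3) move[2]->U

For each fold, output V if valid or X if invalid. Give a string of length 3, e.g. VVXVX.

Answer: VXX

Derivation:
Initial: URRDLDR -> [(0, 0), (0, 1), (1, 1), (2, 1), (2, 0), (1, 0), (1, -1), (2, -1)]
Fold 1: move[2]->D => URDDLDR VALID
Fold 2: move[6]->U => URDDLDU INVALID (collision), skipped
Fold 3: move[2]->U => URUDLDR INVALID (collision), skipped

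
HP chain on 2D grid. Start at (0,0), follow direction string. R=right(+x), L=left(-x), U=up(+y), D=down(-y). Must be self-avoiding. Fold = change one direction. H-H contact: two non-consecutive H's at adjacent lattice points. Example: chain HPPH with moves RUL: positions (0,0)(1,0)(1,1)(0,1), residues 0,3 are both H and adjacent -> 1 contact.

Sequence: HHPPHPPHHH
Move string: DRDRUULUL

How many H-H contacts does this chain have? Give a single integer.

Answer: 2

Derivation:
Positions: [(0, 0), (0, -1), (1, -1), (1, -2), (2, -2), (2, -1), (2, 0), (1, 0), (1, 1), (0, 1)]
H-H contact: residue 0 @(0,0) - residue 7 @(1, 0)
H-H contact: residue 0 @(0,0) - residue 9 @(0, 1)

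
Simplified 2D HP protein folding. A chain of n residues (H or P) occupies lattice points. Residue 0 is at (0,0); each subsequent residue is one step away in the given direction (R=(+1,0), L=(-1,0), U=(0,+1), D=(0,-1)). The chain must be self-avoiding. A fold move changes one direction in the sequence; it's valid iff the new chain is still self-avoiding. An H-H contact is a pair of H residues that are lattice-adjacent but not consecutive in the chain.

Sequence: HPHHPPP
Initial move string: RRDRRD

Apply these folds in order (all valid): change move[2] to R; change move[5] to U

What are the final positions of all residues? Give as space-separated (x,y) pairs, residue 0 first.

Initial moves: RRDRRD
Fold: move[2]->R => RRRRRD (positions: [(0, 0), (1, 0), (2, 0), (3, 0), (4, 0), (5, 0), (5, -1)])
Fold: move[5]->U => RRRRRU (positions: [(0, 0), (1, 0), (2, 0), (3, 0), (4, 0), (5, 0), (5, 1)])

Answer: (0,0) (1,0) (2,0) (3,0) (4,0) (5,0) (5,1)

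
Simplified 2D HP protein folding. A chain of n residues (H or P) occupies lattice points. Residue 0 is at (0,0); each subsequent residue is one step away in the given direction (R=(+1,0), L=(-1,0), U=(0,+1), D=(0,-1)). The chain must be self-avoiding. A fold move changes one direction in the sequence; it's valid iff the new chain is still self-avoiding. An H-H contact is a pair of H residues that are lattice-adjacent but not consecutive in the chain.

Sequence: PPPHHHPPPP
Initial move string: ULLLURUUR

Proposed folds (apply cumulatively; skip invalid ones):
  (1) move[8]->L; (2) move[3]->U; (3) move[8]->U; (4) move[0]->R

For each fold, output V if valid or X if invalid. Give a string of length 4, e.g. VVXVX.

Initial: ULLLURUUR -> [(0, 0), (0, 1), (-1, 1), (-2, 1), (-3, 1), (-3, 2), (-2, 2), (-2, 3), (-2, 4), (-1, 4)]
Fold 1: move[8]->L => ULLLURUUL VALID
Fold 2: move[3]->U => ULLUURUUL VALID
Fold 3: move[8]->U => ULLUURUUU VALID
Fold 4: move[0]->R => RLLUURUUU INVALID (collision), skipped

Answer: VVVX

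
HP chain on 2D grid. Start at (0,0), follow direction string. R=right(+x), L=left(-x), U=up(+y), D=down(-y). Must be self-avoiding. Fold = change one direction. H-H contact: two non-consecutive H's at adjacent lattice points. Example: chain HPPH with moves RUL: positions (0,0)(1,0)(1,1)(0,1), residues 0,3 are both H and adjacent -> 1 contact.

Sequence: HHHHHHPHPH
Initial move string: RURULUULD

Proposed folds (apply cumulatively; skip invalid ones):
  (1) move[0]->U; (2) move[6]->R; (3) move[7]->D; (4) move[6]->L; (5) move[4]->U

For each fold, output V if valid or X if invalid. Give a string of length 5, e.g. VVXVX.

Answer: VXXVV

Derivation:
Initial: RURULUULD -> [(0, 0), (1, 0), (1, 1), (2, 1), (2, 2), (1, 2), (1, 3), (1, 4), (0, 4), (0, 3)]
Fold 1: move[0]->U => UURULUULD VALID
Fold 2: move[6]->R => UURULURLD INVALID (collision), skipped
Fold 3: move[7]->D => UURULUUDD INVALID (collision), skipped
Fold 4: move[6]->L => UURULULLD VALID
Fold 5: move[4]->U => UURUUULLD VALID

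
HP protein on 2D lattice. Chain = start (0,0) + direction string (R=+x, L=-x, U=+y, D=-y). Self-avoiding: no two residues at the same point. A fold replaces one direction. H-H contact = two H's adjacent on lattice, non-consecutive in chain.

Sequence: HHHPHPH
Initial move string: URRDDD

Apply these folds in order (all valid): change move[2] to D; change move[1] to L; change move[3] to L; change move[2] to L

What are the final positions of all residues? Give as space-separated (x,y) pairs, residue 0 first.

Answer: (0,0) (0,1) (-1,1) (-2,1) (-3,1) (-3,0) (-3,-1)

Derivation:
Initial moves: URRDDD
Fold: move[2]->D => URDDDD (positions: [(0, 0), (0, 1), (1, 1), (1, 0), (1, -1), (1, -2), (1, -3)])
Fold: move[1]->L => ULDDDD (positions: [(0, 0), (0, 1), (-1, 1), (-1, 0), (-1, -1), (-1, -2), (-1, -3)])
Fold: move[3]->L => ULDLDD (positions: [(0, 0), (0, 1), (-1, 1), (-1, 0), (-2, 0), (-2, -1), (-2, -2)])
Fold: move[2]->L => ULLLDD (positions: [(0, 0), (0, 1), (-1, 1), (-2, 1), (-3, 1), (-3, 0), (-3, -1)])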